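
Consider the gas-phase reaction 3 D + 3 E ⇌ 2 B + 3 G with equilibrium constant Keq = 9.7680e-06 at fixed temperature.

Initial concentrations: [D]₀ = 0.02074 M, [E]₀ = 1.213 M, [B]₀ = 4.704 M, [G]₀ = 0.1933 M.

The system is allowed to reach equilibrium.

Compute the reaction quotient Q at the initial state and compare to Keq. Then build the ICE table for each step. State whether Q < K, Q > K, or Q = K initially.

Q₀ = 1.0037e+04; Q > K (proceeds reverse)

Q₀ = 1.0037e+04 vs Keq = 9.7680e-06 ⇒ Q>K, reverse
Step 1:
                   D          E          B          G
  Initial    0.02074      1.213      4.704     0.1933
  Change       0.191      0.191    -0.1273     -0.191
  Equil       0.2117      1.404      4.577   0.002305
  solve Keq expr → x = -0.06366; check Q = 9.7680e-06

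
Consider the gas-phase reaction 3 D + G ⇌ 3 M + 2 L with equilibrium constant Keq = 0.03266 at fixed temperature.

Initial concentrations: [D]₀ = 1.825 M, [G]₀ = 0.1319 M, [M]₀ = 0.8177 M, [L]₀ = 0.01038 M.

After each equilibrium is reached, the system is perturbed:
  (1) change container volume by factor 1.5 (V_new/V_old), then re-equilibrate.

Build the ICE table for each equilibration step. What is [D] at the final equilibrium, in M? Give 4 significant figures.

[D]_eq = 1.099 M

Q₀ = 7.3476e-05 vs Keq = 0.03266 ⇒ Q<K, forward
Step 1:
                   D          G          M          L
  Initial      1.825     0.1319     0.8177    0.01038
  Change     -0.1562   -0.05207     0.1562     0.1041
  Equil        1.669    0.07983     0.9739     0.1145
  solve Keq expr → x = 0.05207; check Q = 0.03266
Then change container volume by factor 1.5 (V_new/V_old).
Step 2:
                   D          G          M          L
  Initial      1.113    0.05322     0.6493    0.07635
  Change    -0.01336  -0.004454    0.01336   0.008908
  Equil        1.099    0.04876     0.6626    0.08526
  solve Keq expr → x = 0.004454; check Q = 0.03266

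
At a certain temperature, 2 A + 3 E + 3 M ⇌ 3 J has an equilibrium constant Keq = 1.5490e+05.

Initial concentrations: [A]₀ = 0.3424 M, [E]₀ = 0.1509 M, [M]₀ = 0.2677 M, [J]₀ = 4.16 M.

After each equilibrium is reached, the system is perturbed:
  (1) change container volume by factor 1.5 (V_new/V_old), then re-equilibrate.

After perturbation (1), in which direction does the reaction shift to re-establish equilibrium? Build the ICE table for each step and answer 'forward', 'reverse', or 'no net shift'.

Direction: reverse

Q₀ = 9.3154e+06 vs Keq = 1.5490e+05 ⇒ Q>K, reverse
Step 1:
                    A           E           M           J
  I            0.3424      0.1509      0.2677        4.16
  C            0.1022      0.1533      0.1533     -0.1533
  E            0.4446      0.3042       0.421       4.007
  solve Keq expr → x = -0.0511; check Q = 1.5490e+05
Then change container volume by factor 1.5 (V_new/V_old).
Step 2:
                    A           E           M           J
  I            0.2964      0.2028      0.2807       2.671
  C           0.04933       0.074       0.074      -0.074
  E            0.3457      0.2768      0.3547       2.597
  solve Keq expr → x = -0.02467; check Q = 1.5490e+05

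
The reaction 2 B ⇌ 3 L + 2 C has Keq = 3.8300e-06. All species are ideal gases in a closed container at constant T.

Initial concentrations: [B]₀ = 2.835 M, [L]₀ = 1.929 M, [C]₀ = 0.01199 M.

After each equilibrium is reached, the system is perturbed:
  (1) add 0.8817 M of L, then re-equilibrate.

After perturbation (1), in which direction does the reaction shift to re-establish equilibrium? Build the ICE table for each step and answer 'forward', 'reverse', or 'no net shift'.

Direction: reverse

Q₀ = 1.2839e-04 vs Keq = 3.8300e-06 ⇒ Q>K, reverse
Step 1:
                  B         L         C
  init        2.835     1.929   0.01199
  Δ        0.009888  -0.01483 -0.009888
  eq          2.845     1.914  0.002102
  solve Keq expr → x = -0.004944; check Q = 3.8300e-06
Then add 0.8817 M of L.
Step 2:
                  B         L         C
  init        2.845     2.796  0.002102
  Δ       9.1011e-04 -0.001365 -9.1011e-04
  eq          2.846     2.795  0.001192
  solve Keq expr → x = -4.5505e-04; check Q = 3.8300e-06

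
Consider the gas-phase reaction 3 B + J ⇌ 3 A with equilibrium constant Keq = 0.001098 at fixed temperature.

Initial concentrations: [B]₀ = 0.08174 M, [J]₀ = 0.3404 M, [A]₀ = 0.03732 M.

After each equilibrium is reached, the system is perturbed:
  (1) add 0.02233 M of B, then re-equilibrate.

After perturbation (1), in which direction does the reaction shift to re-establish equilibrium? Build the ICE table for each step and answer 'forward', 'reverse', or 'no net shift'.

Q₀ = 0.2796 vs Keq = 0.001098 ⇒ Q>K, reverse
Step 1:
                   B          J          A
  init       0.08174     0.3404    0.03732
  Δ          0.02925    0.00975   -0.02925
  eq           0.111     0.3501   0.008071
  solve Keq expr → x = -0.00975; check Q = 0.001098
Then add 0.02233 M of B.
Step 2:
                   B          J          A
  init        0.1333     0.3501   0.008071
  Δ        -0.001509 -5.0312e-04   0.001509
  eq          0.1318     0.3496    0.00958
  solve Keq expr → x = 5.0312e-04; check Q = 0.001098

Direction: forward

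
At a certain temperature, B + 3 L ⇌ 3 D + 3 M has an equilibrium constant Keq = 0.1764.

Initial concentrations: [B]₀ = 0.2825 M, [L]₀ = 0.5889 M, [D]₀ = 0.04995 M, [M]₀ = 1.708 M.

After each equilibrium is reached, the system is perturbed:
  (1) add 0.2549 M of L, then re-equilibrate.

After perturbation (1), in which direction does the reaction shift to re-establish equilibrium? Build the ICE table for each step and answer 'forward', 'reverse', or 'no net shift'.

Q₀ = 0.01076 vs Keq = 0.1764 ⇒ Q<K, forward
Step 1:
                  B         L         D         M
  init       0.2825    0.5889   0.04995     1.708
  Δ        -0.01936  -0.05807   0.05807   0.05807
  eq         0.2631    0.5308     0.108     1.766
  solve Keq expr → x = 0.01936; check Q = 0.1764
Then add 0.2549 M of L.
Step 2:
                  B         L         D         M
  init       0.2631    0.7857     0.108     1.766
  Δ        -0.01279  -0.03838   0.03838   0.03838
  eq         0.2504    0.7474    0.1464     1.804
  solve Keq expr → x = 0.01279; check Q = 0.1764

Direction: forward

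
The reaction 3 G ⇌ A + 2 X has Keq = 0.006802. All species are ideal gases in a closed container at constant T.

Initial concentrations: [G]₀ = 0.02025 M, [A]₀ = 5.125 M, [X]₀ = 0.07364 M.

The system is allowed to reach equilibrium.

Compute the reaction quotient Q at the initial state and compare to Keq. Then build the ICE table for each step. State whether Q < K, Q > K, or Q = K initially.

Q₀ = 3347 vs Keq = 0.006802 ⇒ Q>K, reverse
Step 1:
                  G         A         X
  I         0.02025     5.125   0.07364
  C          0.1079  -0.03598  -0.07196
  E          0.1282     5.089  0.001678
  solve Keq expr → x = -0.03598; check Q = 0.006802

Q₀ = 3347; Q > K (proceeds reverse)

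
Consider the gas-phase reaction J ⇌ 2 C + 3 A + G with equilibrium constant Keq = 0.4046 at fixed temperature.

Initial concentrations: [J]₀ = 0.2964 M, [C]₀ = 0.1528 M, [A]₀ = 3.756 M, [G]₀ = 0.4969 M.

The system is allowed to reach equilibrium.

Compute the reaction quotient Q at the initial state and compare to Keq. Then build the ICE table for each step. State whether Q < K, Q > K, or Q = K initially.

Q₀ = 2.074; Q > K (proceeds reverse)

Q₀ = 2.074 vs Keq = 0.4046 ⇒ Q>K, reverse
Step 1:
                    J           C           A           G
  init         0.2964      0.1528       3.756      0.4969
  Δ           0.03742    -0.07485     -0.1123    -0.03742
  eq           0.3338     0.07795       3.644      0.4595
  solve Keq expr → x = -0.03742; check Q = 0.4046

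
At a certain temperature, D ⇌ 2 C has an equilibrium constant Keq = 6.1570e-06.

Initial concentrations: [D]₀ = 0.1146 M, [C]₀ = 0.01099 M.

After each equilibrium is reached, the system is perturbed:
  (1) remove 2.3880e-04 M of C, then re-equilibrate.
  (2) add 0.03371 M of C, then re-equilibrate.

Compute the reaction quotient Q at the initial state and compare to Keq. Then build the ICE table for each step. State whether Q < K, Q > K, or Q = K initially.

Q₀ = 0.001054; Q > K (proceeds reverse)

Q₀ = 0.001054 vs Keq = 6.1570e-06 ⇒ Q>K, reverse
Step 1:
                    D           C
  init         0.1146     0.01099
  Δ          0.005066    -0.01013
  eq           0.1197  8.5836e-04
  solve Keq expr → x = -0.005066; check Q = 6.1570e-06
Then remove 2.3880e-04 M of C.
Step 2:
                    D           C
  init         0.1197  6.1956e-04
  Δ       -1.1919e-04  2.3837e-04
  eq           0.1195  8.5793e-04
  solve Keq expr → x = 1.1919e-04; check Q = 6.1570e-06
Then add 0.03371 M of C.
Step 3:
                    D           C
  init         0.1195     0.03457
  Δ           0.01683    -0.03365
  eq           0.1364  9.1632e-04
  solve Keq expr → x = -0.01683; check Q = 6.1570e-06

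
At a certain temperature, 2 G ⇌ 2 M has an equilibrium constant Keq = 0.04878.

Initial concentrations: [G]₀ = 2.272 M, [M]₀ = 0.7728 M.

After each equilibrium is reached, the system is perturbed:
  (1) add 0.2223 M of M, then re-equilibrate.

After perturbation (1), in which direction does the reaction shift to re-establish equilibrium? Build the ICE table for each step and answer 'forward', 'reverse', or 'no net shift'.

Direction: reverse

Q₀ = 0.1157 vs Keq = 0.04878 ⇒ Q>K, reverse
Step 1:
                   G          M
  Initial      2.272     0.7728
  Change       0.222     -0.222
  Equil        2.494     0.5508
  solve Keq expr → x = -0.111; check Q = 0.04878
Then add 0.2223 M of M.
Step 2:
                   G          M
  Initial      2.494     0.7731
  Change      0.1821    -0.1821
  Equil        2.676      0.591
  solve Keq expr → x = -0.09104; check Q = 0.04878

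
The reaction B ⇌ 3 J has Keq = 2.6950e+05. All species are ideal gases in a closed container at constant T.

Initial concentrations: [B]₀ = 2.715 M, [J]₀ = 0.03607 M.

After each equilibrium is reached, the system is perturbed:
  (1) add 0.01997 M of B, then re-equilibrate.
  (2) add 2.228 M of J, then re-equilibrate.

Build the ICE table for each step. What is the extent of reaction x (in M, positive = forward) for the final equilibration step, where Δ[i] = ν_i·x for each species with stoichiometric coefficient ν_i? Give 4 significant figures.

Q₀ = 1.7285e-05 vs Keq = 2.6950e+05 ⇒ Q<K, forward
Step 1:
                    B           J
  Initial       2.715     0.03607
  Change       -2.713       8.139
  Equil      0.002027       8.175
  solve Keq expr → x = 2.713; check Q = 2.6950e+05
Then add 0.01997 M of B.
Step 2:
                    B           J
  Initial       0.022       8.175
  Change     -0.01993     0.05978
  Equil      0.002072       8.235
  solve Keq expr → x = 0.01993; check Q = 2.6950e+05
Then add 2.228 M of J.
Step 3:
                    B           J
  Initial    0.002072       10.46
  Change      0.00217    -0.00651
  Equil      0.004242       10.46
  solve Keq expr → x = -0.00217; check Q = 2.6950e+05

x = -0.00217 M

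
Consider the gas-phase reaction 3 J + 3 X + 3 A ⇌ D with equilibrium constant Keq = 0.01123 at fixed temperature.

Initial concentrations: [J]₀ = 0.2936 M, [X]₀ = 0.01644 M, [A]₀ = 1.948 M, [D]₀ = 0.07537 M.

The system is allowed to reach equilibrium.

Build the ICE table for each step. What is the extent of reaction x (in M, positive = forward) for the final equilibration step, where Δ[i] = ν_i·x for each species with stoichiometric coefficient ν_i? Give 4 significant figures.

x = -0.07514 M

Q₀ = 9.0669e+04 vs Keq = 0.01123 ⇒ Q>K, reverse
Step 1:
                   J          X          A          D
  init        0.2936    0.01644      1.948    0.07537
  Δ           0.2254     0.2254     0.2254   -0.07514
  eq           0.519     0.2419      2.173 2.2809e-04
  solve Keq expr → x = -0.07514; check Q = 0.01123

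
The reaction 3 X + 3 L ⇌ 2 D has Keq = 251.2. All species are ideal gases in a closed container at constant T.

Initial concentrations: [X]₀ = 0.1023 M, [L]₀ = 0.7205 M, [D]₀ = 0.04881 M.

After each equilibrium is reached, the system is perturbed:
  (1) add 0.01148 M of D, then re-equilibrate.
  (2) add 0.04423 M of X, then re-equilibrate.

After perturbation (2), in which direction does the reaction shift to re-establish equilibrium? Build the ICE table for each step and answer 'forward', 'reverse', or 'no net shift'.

Q₀ = 5.95 vs Keq = 251.2 ⇒ Q<K, forward
Step 1:
                    X           L           D
  Initial      0.1023      0.7205     0.04881
  Change     -0.05583    -0.05583     0.03722
  Equil       0.04647      0.6647     0.08603
  solve Keq expr → x = 0.01861; check Q = 251.2
Then add 0.01148 M of D.
Step 2:
                    X           L           D
  Initial     0.04647      0.6647     0.09751
  Change       0.0031      0.0031   -0.002066
  Equil       0.04957      0.6678     0.09544
  solve Keq expr → x = -0.001033; check Q = 251.2
Then add 0.04423 M of X.
Step 3:
                    X           L           D
  Initial      0.0938      0.6678     0.09544
  Change      -0.0337     -0.0337     0.02246
  Equil        0.0601      0.6341      0.1179
  solve Keq expr → x = 0.01123; check Q = 251.2

Direction: forward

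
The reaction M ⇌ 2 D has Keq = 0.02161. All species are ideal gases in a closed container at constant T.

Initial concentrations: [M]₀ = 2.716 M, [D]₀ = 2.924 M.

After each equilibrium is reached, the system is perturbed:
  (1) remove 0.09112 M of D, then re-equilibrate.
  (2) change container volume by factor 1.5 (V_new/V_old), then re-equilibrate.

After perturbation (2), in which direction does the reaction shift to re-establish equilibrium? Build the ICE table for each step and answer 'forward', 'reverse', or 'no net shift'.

Direction: forward

Q₀ = 3.148 vs Keq = 0.02161 ⇒ Q>K, reverse
Step 1:
                    M           D
  I             2.716       2.924
  C             1.314      -2.629
  E              4.03      0.2951
  solve Keq expr → x = -1.314; check Q = 0.02161
Then remove 0.09112 M of D.
Step 2:
                    M           D
  I              4.03       0.204
  C          -0.04474     0.08948
  E             3.986      0.2935
  solve Keq expr → x = 0.04474; check Q = 0.02161
Then change container volume by factor 1.5 (V_new/V_old).
Step 3:
                    M           D
  I             2.657      0.1957
  C           -0.0215       0.043
  E             2.636      0.2387
  solve Keq expr → x = 0.0215; check Q = 0.02161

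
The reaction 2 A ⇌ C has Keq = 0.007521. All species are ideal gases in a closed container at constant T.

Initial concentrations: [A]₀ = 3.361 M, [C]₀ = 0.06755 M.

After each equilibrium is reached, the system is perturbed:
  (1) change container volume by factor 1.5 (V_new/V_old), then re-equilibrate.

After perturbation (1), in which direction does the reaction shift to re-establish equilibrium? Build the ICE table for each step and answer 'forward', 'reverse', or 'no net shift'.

Q₀ = 0.00598 vs Keq = 0.007521 ⇒ Q<K, forward
Step 1:
                    A           C
  Initial       3.361     0.06755
  Change     -0.03164     0.01582
  Equil         3.329     0.08337
  solve Keq expr → x = 0.01582; check Q = 0.007521
Then change container volume by factor 1.5 (V_new/V_old).
Step 2:
                    A           C
  Initial        2.22     0.05558
  Change      0.03472    -0.01736
  Equil         2.254     0.03822
  solve Keq expr → x = -0.01736; check Q = 0.007521

Direction: reverse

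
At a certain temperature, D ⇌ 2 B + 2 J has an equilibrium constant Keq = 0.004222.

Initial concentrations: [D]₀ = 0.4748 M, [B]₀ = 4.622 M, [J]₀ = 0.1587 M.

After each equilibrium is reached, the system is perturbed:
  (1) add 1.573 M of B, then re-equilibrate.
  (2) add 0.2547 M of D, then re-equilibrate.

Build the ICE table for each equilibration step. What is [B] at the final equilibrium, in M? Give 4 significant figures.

Q₀ = 1.133 vs Keq = 0.004222 ⇒ Q>K, reverse
Step 1:
                   D          B          J
  Initial     0.4748      4.622     0.1587
  Change     0.07397    -0.1479    -0.1479
  Equil       0.5488      4.474    0.01076
  solve Keq expr → x = -0.07397; check Q = 0.004222
Then add 1.573 M of B.
Step 2:
                   D          B          J
  Initial     0.5488      6.047    0.01076
  Change    0.001392  -0.002785  -0.002785
  Equil       0.5502      6.044   0.007974
  solve Keq expr → x = -0.001392; check Q = 0.004222
Then add 0.2547 M of D.
Step 3:
                   D          B          J
  Initial     0.8049      6.044   0.007974
  Change  -8.3153e-04   0.001663   0.001663
  Equil        0.804      6.046   0.009637
  solve Keq expr → x = 8.3153e-04; check Q = 0.004222

[B]_eq = 6.046 M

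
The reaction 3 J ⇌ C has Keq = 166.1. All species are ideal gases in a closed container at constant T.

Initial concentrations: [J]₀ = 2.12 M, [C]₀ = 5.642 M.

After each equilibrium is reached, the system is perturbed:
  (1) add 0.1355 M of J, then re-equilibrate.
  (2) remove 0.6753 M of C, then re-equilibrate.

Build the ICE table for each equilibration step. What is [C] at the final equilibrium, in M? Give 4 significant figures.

Q₀ = 0.5921 vs Keq = 166.1 ⇒ Q<K, forward
Step 1:
                  J         C
  I            2.12     5.642
  C          -1.785     0.595
  E          0.3349     6.237
  solve Keq expr → x = 0.595; check Q = 166.1
Then add 0.1355 M of J.
Step 2:
                  J         C
  I          0.4704     6.237
  C         -0.1347    0.0449
  E          0.3357     6.282
  solve Keq expr → x = 0.0449; check Q = 166.1
Then remove 0.6753 M of C.
Step 3:
                  J         C
  I          0.3357     5.607
  C        -0.01241  0.004136
  E          0.3233     5.611
  solve Keq expr → x = 0.004136; check Q = 166.1

[C]_eq = 5.611 M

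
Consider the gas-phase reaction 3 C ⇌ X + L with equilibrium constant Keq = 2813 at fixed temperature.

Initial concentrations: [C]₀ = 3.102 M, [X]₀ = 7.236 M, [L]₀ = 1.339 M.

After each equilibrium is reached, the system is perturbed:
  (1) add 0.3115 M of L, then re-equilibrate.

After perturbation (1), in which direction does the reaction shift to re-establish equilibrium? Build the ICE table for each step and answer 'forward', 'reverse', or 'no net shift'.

Direction: reverse

Q₀ = 0.3246 vs Keq = 2813 ⇒ Q<K, forward
Step 1:
                  C         X         L
  init        3.102     7.236     1.339
  Δ          -2.913     0.971     0.971
  eq         0.1889     8.207      2.31
  solve Keq expr → x = 0.971; check Q = 2813
Then add 0.3115 M of L.
Step 2:
                  C         X         L
  init       0.1889     8.207     2.622
  Δ        0.008046 -0.002682 -0.002682
  eq         0.1969     8.204     2.619
  solve Keq expr → x = -0.002682; check Q = 2813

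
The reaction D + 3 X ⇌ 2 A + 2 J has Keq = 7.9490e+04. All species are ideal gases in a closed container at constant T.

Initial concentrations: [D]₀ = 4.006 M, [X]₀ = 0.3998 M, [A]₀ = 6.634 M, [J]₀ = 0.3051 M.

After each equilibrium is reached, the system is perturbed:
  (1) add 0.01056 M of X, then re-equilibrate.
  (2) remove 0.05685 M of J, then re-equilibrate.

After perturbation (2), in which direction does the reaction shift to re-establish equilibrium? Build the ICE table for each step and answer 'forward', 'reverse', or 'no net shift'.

Direction: forward

Q₀ = 16 vs Keq = 7.9490e+04 ⇒ Q<K, forward
Step 1:
                  D         X         A         J
  init        4.006    0.3998     6.634    0.3051
  Δ         -0.1213    -0.364    0.2427    0.2427
  eq          3.885   0.03582     6.877    0.5478
  solve Keq expr → x = 0.1213; check Q = 7.9490e+04
Then add 0.01056 M of X.
Step 2:
                  D         X         A         J
  init        3.885   0.04638     6.877    0.5478
  Δ        -0.00341  -0.01023  0.006819  0.006819
  eq          3.881   0.03615     6.883    0.5546
  solve Keq expr → x = 0.00341; check Q = 7.9490e+04
Then remove 0.05685 M of J.
Step 3:
                  D         X         A         J
  init        3.881   0.03615     6.883    0.4977
  Δ       -8.1131e-04 -0.002434  0.001623  0.001623
  eq           3.88   0.03371     6.885    0.4993
  solve Keq expr → x = 8.1131e-04; check Q = 7.9490e+04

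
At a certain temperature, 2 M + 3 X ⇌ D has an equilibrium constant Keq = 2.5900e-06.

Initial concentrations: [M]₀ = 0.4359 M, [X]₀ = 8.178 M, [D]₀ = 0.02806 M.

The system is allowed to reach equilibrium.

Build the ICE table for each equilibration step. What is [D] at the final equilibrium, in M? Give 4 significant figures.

Q₀ = 2.7001e-04 vs Keq = 2.5900e-06 ⇒ Q>K, reverse
Step 1:
                  M         X         D
  Initial    0.4359     8.178   0.02806
  Change    0.05542   0.08312  -0.02771
  Equil      0.4913     8.261 3.5248e-04
  solve Keq expr → x = -0.02771; check Q = 2.5900e-06

[D]_eq = 3.5248e-04 M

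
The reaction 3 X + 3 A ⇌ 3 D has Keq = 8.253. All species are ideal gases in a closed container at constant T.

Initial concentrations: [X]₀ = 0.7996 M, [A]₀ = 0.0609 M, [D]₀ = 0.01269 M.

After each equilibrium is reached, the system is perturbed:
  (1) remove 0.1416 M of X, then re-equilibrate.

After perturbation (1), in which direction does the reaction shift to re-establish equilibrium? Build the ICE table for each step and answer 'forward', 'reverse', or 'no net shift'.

Direction: reverse

Q₀ = 0.0177 vs Keq = 8.253 ⇒ Q<K, forward
Step 1:
                   X          A          D
  init        0.7996     0.0609    0.01269
  Δ         -0.03205   -0.03205    0.03205
  eq          0.7675    0.02885    0.04474
  solve Keq expr → x = 0.01068; check Q = 8.253
Then remove 0.1416 M of X.
Step 2:
                   X          A          D
  init        0.6259    0.02885    0.04474
  Δ         0.003542   0.003542  -0.003542
  eq          0.6295    0.03239     0.0412
  solve Keq expr → x = -0.001181; check Q = 8.253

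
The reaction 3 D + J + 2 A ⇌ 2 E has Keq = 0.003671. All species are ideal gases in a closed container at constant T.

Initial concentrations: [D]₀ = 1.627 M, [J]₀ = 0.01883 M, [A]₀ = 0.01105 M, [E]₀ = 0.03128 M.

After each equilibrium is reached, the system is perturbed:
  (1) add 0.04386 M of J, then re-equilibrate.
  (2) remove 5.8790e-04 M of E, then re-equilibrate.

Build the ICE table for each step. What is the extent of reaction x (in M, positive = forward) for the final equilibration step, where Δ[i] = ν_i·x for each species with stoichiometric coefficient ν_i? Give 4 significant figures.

Q₀ = 98.81 vs Keq = 0.003671 ⇒ Q>K, reverse
Step 1:
                    D           J           A           E
  init          1.627     0.01883     0.01105     0.03128
  Δ           0.04542     0.01514     0.03028    -0.03028
  eq            1.672     0.03397     0.04133  9.9827e-04
  solve Keq expr → x = -0.01514; check Q = 0.003671
Then add 0.04386 M of J.
Step 2:
                    D           J           A           E
  init          1.672     0.07783     0.04133  9.9827e-04
  Δ       -7.3716e-04 -2.4572e-04 -4.9144e-04  4.9144e-04
  eq            1.672     0.07759     0.04084     0.00149
  solve Keq expr → x = 2.4572e-04; check Q = 0.003671
Then remove 5.8790e-04 M of E.
Step 3:
                    D           J           A           E
  init          1.672     0.07759     0.04084  9.0181e-04
  Δ       -8.4534e-04 -2.8178e-04 -5.6356e-04  5.6356e-04
  eq            1.671      0.0773     0.04028    0.001465
  solve Keq expr → x = 2.8178e-04; check Q = 0.003671

x = 2.8178e-04 M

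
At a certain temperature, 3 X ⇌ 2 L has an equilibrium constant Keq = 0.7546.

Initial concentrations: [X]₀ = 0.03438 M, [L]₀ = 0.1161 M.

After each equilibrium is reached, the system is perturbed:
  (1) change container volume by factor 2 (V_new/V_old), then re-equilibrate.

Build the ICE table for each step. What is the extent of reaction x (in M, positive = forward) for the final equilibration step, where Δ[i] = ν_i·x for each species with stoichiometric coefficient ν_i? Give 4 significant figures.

x = -0.002182 M

Q₀ = 331.7 vs Keq = 0.7546 ⇒ Q>K, reverse
Step 1:
                    X           L
  Initial     0.03438      0.1161
  Change       0.1058    -0.07052
  Equil        0.1402     0.04558
  solve Keq expr → x = -0.03526; check Q = 0.7546
Then change container volume by factor 2 (V_new/V_old).
Step 2:
                    X           L
  Initial     0.07008     0.02279
  Change     0.006547   -0.004365
  Equil       0.07663     0.01843
  solve Keq expr → x = -0.002182; check Q = 0.7546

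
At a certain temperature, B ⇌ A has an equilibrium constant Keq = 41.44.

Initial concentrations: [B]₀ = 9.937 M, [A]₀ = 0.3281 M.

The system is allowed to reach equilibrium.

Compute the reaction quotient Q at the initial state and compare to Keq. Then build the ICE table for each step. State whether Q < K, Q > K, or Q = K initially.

Q₀ = 0.03302; Q < K (proceeds forward)

Q₀ = 0.03302 vs Keq = 41.44 ⇒ Q<K, forward
Step 1:
                    B           A
  init          9.937      0.3281
  Δ            -9.695       9.695
  eq           0.2419       10.02
  solve Keq expr → x = 9.695; check Q = 41.44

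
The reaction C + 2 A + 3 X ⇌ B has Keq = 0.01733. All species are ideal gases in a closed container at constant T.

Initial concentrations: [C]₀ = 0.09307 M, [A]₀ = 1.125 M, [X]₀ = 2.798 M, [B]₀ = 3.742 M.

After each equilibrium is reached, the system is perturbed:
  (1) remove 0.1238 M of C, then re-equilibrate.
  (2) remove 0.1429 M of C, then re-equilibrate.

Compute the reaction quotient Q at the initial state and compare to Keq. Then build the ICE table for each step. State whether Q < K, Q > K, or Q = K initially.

Q₀ = 1.45 vs Keq = 0.01733 ⇒ Q>K, reverse
Step 1:
                  C         A         X         B
  init      0.09307     1.125     2.798     3.742
  Δ          0.4788    0.9576     1.436   -0.4788
  eq         0.5719     2.083     4.234     3.263
  solve Keq expr → x = -0.4788; check Q = 0.01733
Then remove 0.1238 M of C.
Step 2:
                  C         A         X         B
  init       0.4481     2.083     4.234     3.263
  Δ         0.03791   0.07583    0.1137  -0.03791
  eq          0.486     2.158     4.348     3.225
  solve Keq expr → x = -0.03791; check Q = 0.01733
Then remove 0.1429 M of C.
Step 3:
                  C         A         X         B
  init       0.3431     2.158     4.348     3.225
  Δ         0.05063    0.1013    0.1519  -0.05063
  eq         0.3937      2.26       4.5     3.175
  solve Keq expr → x = -0.05063; check Q = 0.01733

Q₀ = 1.45; Q > K (proceeds reverse)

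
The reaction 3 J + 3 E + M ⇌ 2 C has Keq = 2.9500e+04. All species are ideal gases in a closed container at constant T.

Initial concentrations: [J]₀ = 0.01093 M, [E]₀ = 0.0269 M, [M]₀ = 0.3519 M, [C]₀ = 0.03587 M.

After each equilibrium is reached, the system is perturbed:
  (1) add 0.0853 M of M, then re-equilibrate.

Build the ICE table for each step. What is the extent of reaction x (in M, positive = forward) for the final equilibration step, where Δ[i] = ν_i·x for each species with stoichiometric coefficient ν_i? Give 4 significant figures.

x = 3.2869e-04 M

Q₀ = 1.4386e+08 vs Keq = 2.9500e+04 ⇒ Q>K, reverse
Step 1:
                    J           E           M           C
  Initial     0.01093      0.0269      0.3519     0.03587
  Change      0.03294     0.03294     0.01098    -0.02196
  Equil       0.04387     0.05984      0.3629     0.01391
  solve Keq expr → x = -0.01098; check Q = 2.9500e+04
Then add 0.0853 M of M.
Step 2:
                    J           E           M           C
  Initial     0.04387     0.05984      0.4482     0.01391
  Change  -9.8606e-04 -9.8606e-04 -3.2869e-04  6.5737e-04
  Equil       0.04288     0.05885      0.4478     0.01457
  solve Keq expr → x = 3.2869e-04; check Q = 2.9500e+04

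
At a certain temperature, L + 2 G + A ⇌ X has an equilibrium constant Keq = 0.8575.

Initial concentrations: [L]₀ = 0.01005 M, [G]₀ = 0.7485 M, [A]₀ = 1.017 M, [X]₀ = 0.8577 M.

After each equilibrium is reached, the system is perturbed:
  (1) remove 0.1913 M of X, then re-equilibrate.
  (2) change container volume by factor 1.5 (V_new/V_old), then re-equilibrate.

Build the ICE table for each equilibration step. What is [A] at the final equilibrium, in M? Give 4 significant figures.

[A]_eq = 0.9246 M

Q₀ = 149.8 vs Keq = 0.8575 ⇒ Q>K, reverse
Step 1:
                  L         G         A         X
  Initial   0.01005    0.7485     1.017    0.8577
  Change      0.285      0.57     0.285    -0.285
  Equil      0.2951     1.319     1.302    0.5727
  solve Keq expr → x = -0.285; check Q = 0.8575
Then remove 0.1913 M of X.
Step 2:
                  L         G         A         X
  Initial    0.2951     1.319     1.302    0.3814
  Change   -0.04046  -0.08091  -0.04046   0.04046
  Equil      0.2546     1.238     1.262    0.4218
  solve Keq expr → x = 0.04046; check Q = 0.8575
Then change container volume by factor 1.5 (V_new/V_old).
Step 3:
                  L         G         A         X
  Initial    0.1697    0.8251     0.841    0.2812
  Change    0.08355    0.1671   0.08355  -0.08355
  Equil      0.2533    0.9922    0.9246    0.1977
  solve Keq expr → x = -0.08355; check Q = 0.8575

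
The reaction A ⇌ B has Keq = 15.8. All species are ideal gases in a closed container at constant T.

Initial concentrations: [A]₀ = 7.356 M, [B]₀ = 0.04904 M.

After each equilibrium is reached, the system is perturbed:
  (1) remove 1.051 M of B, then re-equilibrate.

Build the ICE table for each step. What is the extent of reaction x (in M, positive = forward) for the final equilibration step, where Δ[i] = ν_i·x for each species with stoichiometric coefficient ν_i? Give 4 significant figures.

x = 0.06256 M

Q₀ = 0.006667 vs Keq = 15.8 ⇒ Q<K, forward
Step 1:
                   A          B
  init         7.356    0.04904
  Δ           -6.915      6.915
  eq          0.4408      6.964
  solve Keq expr → x = 6.915; check Q = 15.8
Then remove 1.051 M of B.
Step 2:
                   A          B
  init        0.4408      5.913
  Δ         -0.06256    0.06256
  eq          0.3782      5.976
  solve Keq expr → x = 0.06256; check Q = 15.8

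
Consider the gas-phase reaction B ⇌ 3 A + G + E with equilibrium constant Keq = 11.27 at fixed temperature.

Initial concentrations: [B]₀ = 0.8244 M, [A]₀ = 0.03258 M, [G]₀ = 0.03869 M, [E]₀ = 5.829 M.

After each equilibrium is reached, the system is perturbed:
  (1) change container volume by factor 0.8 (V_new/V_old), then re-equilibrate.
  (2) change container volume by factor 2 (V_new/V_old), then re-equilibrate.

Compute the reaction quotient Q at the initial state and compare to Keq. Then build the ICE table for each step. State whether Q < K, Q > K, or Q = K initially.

Q₀ = 9.4604e-06 vs Keq = 11.27 ⇒ Q<K, forward
Step 1:
                    B           A           G           E
  init         0.8244     0.03258     0.03869       5.829
  Δ           -0.3944       1.183      0.3944      0.3944
  eq             0.43       1.216      0.4331       6.223
  solve Keq expr → x = 0.3944; check Q = 11.27
Then change container volume by factor 0.8 (V_new/V_old).
Step 2:
                    B           A           G           E
  init         0.5374        1.52      0.5414       7.779
  Δ           0.08618     -0.2585    -0.08618    -0.08618
  eq           0.6236       1.261      0.4552       7.693
  solve Keq expr → x = -0.08618; check Q = 11.27
Then change container volume by factor 2 (V_new/V_old).
Step 3:
                    B           A           G           E
  init         0.3118      0.6307      0.2276       3.847
  Δ           -0.1475      0.4425      0.1475      0.1475
  eq           0.1643       1.073      0.3751       3.994
  solve Keq expr → x = 0.1475; check Q = 11.27

Q₀ = 9.4604e-06; Q < K (proceeds forward)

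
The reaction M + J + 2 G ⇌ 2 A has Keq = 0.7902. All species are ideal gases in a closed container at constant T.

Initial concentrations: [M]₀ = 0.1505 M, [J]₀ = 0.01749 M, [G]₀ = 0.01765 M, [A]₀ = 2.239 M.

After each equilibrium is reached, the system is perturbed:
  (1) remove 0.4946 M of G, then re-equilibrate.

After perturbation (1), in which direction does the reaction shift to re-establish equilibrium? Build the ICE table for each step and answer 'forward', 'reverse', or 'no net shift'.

Direction: reverse

Q₀ = 6.1135e+06 vs Keq = 0.7902 ⇒ Q>K, reverse
Step 1:
                    M           J           G           A
  Initial      0.1505     0.01749     0.01765       2.239
  Change       0.6684      0.6684       1.337      -1.337
  Equil        0.8189      0.6859       1.354      0.9023
  solve Keq expr → x = -0.6684; check Q = 0.7902
Then remove 0.4946 M of G.
Step 2:
                    M           J           G           A
  Initial      0.8189      0.6859      0.8598      0.9023
  Change      0.07775     0.07775      0.1555     -0.1555
  Equil        0.8966      0.7636       1.015      0.7468
  solve Keq expr → x = -0.07775; check Q = 0.7902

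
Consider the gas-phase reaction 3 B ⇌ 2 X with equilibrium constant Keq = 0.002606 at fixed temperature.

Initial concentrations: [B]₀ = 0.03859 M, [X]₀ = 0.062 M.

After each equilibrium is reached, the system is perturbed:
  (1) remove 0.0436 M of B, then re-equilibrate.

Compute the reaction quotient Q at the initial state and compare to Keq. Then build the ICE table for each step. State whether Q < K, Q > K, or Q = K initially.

Q₀ = 66.89 vs Keq = 0.002606 ⇒ Q>K, reverse
Step 1:
                  B         X
  Initial   0.03859     0.062
  Change    0.08949  -0.05966
  Equil      0.1281   0.00234
  solve Keq expr → x = -0.02983; check Q = 0.002606
Then remove 0.0436 M of B.
Step 2:
                  B         X
  Initial   0.08448   0.00234
  Change   0.001577 -0.001051
  Equil     0.08606  0.001289
  solve Keq expr → x = -5.2561e-04; check Q = 0.002606

Q₀ = 66.89; Q > K (proceeds reverse)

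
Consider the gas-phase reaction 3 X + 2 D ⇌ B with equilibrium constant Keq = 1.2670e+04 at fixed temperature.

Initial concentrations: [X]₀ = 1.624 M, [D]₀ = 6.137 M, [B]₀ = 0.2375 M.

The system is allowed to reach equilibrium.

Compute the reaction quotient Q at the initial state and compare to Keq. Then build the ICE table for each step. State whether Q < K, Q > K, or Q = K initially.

Q₀ = 0.001472 vs Keq = 1.2670e+04 ⇒ Q<K, forward
Step 1:
                   X          D          B
  Initial      1.624      6.137     0.2375
  Change      -1.611     -1.074     0.5369
  Equil      0.01336      5.063     0.7744
  solve Keq expr → x = 0.5369; check Q = 1.2670e+04

Q₀ = 0.001472; Q < K (proceeds forward)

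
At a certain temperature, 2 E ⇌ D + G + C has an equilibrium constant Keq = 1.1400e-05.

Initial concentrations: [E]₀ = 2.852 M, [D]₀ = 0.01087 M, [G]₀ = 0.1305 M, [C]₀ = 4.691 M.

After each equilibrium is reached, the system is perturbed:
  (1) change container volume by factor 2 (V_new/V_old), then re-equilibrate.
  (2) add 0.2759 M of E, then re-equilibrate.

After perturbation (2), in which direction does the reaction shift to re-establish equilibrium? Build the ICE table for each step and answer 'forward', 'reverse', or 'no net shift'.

Q₀ = 8.1810e-04 vs Keq = 1.1400e-05 ⇒ Q>K, reverse
Step 1:
                    E           D           G           C
  init          2.852     0.01087      0.1305       4.691
  Δ            0.0214     -0.0107     -0.0107     -0.0107
  eq            2.873  1.6787e-04      0.1198        4.68
  solve Keq expr → x = -0.0107; check Q = 1.1400e-05
Then change container volume by factor 2 (V_new/V_old).
Step 2:
                    E           D           G           C
  init          1.437  8.3936e-05      0.0599        2.34
  Δ       -1.6731e-04  8.3656e-05  8.3656e-05  8.3656e-05
  eq            1.437  1.6759e-04     0.05998        2.34
  solve Keq expr → x = 8.3656e-05; check Q = 1.1400e-05
Then add 0.2759 M of E.
Step 3:
                    E           D           G           C
  init          1.712  1.6759e-04     0.05998        2.34
  Δ       -1.4046e-04  7.0232e-05  7.0232e-05  7.0232e-05
  eq            1.712  2.3782e-04     0.06005        2.34
  solve Keq expr → x = 7.0232e-05; check Q = 1.1400e-05

Direction: forward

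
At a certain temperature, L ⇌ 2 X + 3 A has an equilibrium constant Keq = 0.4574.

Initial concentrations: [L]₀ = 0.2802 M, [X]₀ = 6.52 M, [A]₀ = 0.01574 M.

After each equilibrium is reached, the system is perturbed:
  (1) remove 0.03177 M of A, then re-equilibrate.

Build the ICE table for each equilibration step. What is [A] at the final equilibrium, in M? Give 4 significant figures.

Q₀ = 5.9162e-04 vs Keq = 0.4574 ⇒ Q<K, forward
Step 1:
                  L         X         A
  I          0.2802      6.52   0.01574
  C        -0.04012   0.08024    0.1204
  E          0.2401       6.6    0.1361
  solve Keq expr → x = 0.04012; check Q = 0.4574
Then remove 0.03177 M of A.
Step 2:
                  L         X         A
  I          0.2401       6.6    0.1043
  C       -0.009871   0.01974   0.02961
  E          0.2302      6.62    0.1339
  solve Keq expr → x = 0.009871; check Q = 0.4574

[A]_eq = 0.1339 M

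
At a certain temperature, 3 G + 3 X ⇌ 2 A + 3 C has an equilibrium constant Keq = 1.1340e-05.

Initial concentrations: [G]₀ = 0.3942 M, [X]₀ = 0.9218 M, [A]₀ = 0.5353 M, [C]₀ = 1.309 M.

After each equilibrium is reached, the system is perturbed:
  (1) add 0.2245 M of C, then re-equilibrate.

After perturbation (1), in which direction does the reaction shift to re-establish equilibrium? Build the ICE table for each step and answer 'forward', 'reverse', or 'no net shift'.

Q₀ = 13.4 vs Keq = 1.1340e-05 ⇒ Q>K, reverse
Step 1:
                  G         X         A         C
  init       0.3942    0.9218    0.5353     1.309
  Δ           0.768     0.768    -0.512    -0.768
  eq          1.162      1.69   0.02329     0.541
  solve Keq expr → x = -0.256; check Q = 1.1340e-05
Then add 0.2245 M of C.
Step 2:
                  G         X         A         C
  init        1.162      1.69   0.02329    0.7655
  Δ         0.01303   0.01303 -0.008686  -0.01303
  eq          1.175     1.703   0.01461    0.7525
  solve Keq expr → x = -0.004343; check Q = 1.1340e-05

Direction: reverse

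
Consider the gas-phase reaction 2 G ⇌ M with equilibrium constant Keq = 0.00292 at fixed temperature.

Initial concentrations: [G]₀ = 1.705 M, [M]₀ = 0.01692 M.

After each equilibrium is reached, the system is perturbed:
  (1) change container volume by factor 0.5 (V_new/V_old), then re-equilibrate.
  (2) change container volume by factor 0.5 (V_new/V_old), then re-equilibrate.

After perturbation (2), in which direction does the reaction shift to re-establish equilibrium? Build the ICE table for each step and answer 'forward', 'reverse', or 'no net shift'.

Direction: forward

Q₀ = 0.00582 vs Keq = 0.00292 ⇒ Q>K, reverse
Step 1:
                    G           M
  Initial       1.705     0.01692
  Change      0.01653   -0.008266
  Equil         1.722    0.008654
  solve Keq expr → x = -0.008266; check Q = 0.00292
Then change container volume by factor 0.5 (V_new/V_old).
Step 2:
                    G           M
  Initial       3.443     0.01731
  Change     -0.03328     0.01664
  Equil          3.41     0.03395
  solve Keq expr → x = 0.01664; check Q = 0.00292
Then change container volume by factor 0.5 (V_new/V_old).
Step 3:
                    G           M
  Initial        6.82      0.0679
  Change      -0.1259     0.06293
  Equil         6.694      0.1308
  solve Keq expr → x = 0.06293; check Q = 0.00292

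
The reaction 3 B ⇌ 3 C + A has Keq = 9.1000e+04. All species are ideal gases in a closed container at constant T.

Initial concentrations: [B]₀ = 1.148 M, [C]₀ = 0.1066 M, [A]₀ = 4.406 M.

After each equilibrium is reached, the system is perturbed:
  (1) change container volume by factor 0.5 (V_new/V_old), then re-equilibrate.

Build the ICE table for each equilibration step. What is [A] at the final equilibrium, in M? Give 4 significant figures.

[A]_eq = 9.54 M

Q₀ = 0.003528 vs Keq = 9.1000e+04 ⇒ Q<K, forward
Step 1:
                  B         C         A
  I           1.148    0.1066     4.406
  C          -1.103     1.103    0.3676
  E         0.04527     1.209     4.774
  solve Keq expr → x = 0.3676; check Q = 9.1000e+04
Then change container volume by factor 0.5 (V_new/V_old).
Step 2:
                  B         C         A
  I         0.09054     2.419     9.547
  C         0.02245  -0.02245 -0.007482
  E           0.113     2.396      9.54
  solve Keq expr → x = -0.007482; check Q = 9.1000e+04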